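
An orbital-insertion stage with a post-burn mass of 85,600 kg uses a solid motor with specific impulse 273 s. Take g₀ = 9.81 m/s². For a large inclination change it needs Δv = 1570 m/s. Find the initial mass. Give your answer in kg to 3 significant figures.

v_e = Isp · g₀ = 273 × 9.81 = 2678.1 m/s.
Rocket equation: m₀/m_f = exp(Δv / v_e) = exp(1570 / 2678.1) = exp(0.5862) = 1.7972.
m₀ = m_f × 1.7972 = 85,600 × 1.7972 = 153,840 kg.

initial mass ≈ 154000 kg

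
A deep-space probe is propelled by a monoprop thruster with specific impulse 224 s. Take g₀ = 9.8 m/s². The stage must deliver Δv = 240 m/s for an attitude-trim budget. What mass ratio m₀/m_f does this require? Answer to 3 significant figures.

v_e = Isp · g₀ = 224 × 9.8 = 2195.2 m/s.
Using Δv = v_e ln(m₀/m_f): m₀/m_f = exp(Δv / v_e) = exp(240 / 2195.2) = exp(0.1093) = 1.1155.

mass ratio ≈ 1.12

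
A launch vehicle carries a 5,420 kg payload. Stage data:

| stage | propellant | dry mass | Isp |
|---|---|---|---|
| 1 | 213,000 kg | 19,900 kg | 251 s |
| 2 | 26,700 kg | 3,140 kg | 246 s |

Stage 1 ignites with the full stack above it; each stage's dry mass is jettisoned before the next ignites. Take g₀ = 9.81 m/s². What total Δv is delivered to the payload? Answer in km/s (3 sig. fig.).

Ignition mass of stage 1 = 213,000+19,900 + 26,700+3,140 + 5,420 = 268,160 kg.
Stage 1: m₀ = 268,160 kg, m_f = 268,160 − 213,000 = 55,160 kg; Δv = 251×9.81×ln(4.861) = 2462.3×1.5813 ≈ 3894 m/s.
Stage 2: m₀ = 35,260 kg, m_f = 35,260 − 26,700 = 8,560 kg; Δv = 246×9.81×ln(4.119) = 2413.3×1.4156 ≈ 3416 m/s.
Total Δv = 3894 + 3416 = 7310 m/s.

Δv ≈ 7.31 km/s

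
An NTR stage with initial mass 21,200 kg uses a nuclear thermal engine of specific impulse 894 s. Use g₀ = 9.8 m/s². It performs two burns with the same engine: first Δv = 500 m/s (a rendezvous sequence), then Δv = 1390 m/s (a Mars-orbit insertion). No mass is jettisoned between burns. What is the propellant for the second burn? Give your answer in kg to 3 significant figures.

v_e = Isp · g₀ = 894 × 9.8 = 8761.2 m/s.
After the first burn: m = 21200 × exp(−500/8761.2) = 21200 × 0.94453 = 20,024 kg.
After the second burn: m = 20,024 × exp(−1390/8761.2) = 20,024 × 0.85329 = 17,086.3 kg.
Second-burn propellant = 20,024 − 17,086.3 = 2,937.7 kg.

propellant for the second burn ≈ 2940 kg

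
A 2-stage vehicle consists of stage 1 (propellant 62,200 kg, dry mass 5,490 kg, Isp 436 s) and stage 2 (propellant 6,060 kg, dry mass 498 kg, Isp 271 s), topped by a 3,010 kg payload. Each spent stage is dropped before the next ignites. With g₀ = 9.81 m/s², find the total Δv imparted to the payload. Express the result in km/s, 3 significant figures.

Ignition mass of stage 1 = 62,200+5,490 + 6,060+498 + 3,010 = 77,258 kg.
Stage 1: m₀ = 77,258 kg, m_f = 77,258 − 62,200 = 15,058 kg; Δv = 436×9.81×ln(5.131) = 4277.2×1.6352 ≈ 6994 m/s.
Stage 2: m₀ = 9,568 kg, m_f = 9,568 − 6,060 = 3,508 kg; Δv = 271×9.81×ln(2.727) = 2658.5×1.0034 ≈ 2667 m/s.
Total Δv = 6994 + 2667 = 9661 m/s.

Δv ≈ 9.66 km/s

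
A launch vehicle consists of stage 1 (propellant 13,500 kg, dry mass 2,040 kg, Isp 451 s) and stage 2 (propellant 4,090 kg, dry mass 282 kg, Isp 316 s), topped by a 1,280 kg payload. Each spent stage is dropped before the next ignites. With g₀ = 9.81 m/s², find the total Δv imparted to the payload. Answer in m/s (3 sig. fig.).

Ignition mass of stage 1 = 13,500+2,040 + 4,090+282 + 1,280 = 21,192 kg.
Stage 1: m₀ = 21,192 kg, m_f = 21,192 − 13,500 = 7,692 kg; Δv = 451×9.81×ln(2.755) = 4424.3×1.0134 ≈ 4484 m/s.
Stage 2: m₀ = 5,652 kg, m_f = 5,652 − 4,090 = 1,562 kg; Δv = 316×9.81×ln(3.618) = 3100.0×1.2860 ≈ 3987 m/s.
Total Δv = 4484 + 3987 = 8471 m/s.

Δv ≈ 8470 m/s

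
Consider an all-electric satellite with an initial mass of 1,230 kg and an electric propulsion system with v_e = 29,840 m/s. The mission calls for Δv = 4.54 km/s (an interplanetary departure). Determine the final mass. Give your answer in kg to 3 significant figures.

final mass ≈ 1060 kg

m₀/m_f = exp(Δv / v_e) = exp(4540 / 29840.0) = exp(0.1521) = 1.1643.
m_f = m₀ / 1.1643 = 1,230 / 1.1643 = 1,056.43 kg.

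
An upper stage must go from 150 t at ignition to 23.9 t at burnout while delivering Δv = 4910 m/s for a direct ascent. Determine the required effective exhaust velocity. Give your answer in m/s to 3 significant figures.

ln(m₀/m_f) = ln(150000/23900) = ln(6.276) = 1.8368.
v_e = Δv / ln(m₀/m_f) = 4910 / 1.8368 = 2673.2 m/s.

v_e ≈ 2670 m/s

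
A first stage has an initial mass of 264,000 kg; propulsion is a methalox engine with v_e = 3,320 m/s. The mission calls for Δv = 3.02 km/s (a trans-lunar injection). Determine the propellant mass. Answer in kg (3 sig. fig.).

propellant mass ≈ 158000 kg

Using Δv = v_e ln(m₀/m_f): m₀/m_f = exp(Δv / v_e) = exp(3020 / 3320.0) = exp(0.9096) = 2.4834.
m_f = 264,000 / 2.4834 = 106,306 kg, so propellant = m₀ − m_f = 264,000 − 106,306 = 157,694 kg.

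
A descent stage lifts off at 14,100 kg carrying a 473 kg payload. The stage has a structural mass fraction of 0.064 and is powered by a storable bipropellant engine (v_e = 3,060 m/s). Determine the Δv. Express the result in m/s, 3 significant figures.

Stage wet mass = m₀ − payload = 14,100 − 473 = 13,627 kg.
Stage dry mass = ε × stage wet mass = 0.064 × 13,627 = 872.128 kg.
Burnout mass m_f = stage dry + payload = 872.128 + 473 = 1,345.128 kg.
From the ideal rocket equation, Δv = v_e · ln(14,100/1,345.128) = 3060.0 × ln(10.48) = 3060.0 × 2.3497 ≈ 7190 m/s.

Δv ≈ 7190 m/s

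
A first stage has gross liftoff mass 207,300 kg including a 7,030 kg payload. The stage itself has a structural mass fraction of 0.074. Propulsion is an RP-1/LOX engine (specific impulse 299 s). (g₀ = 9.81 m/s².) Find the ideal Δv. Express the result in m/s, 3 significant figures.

Δv ≈ 6600 m/s

Stage wet mass = m₀ − payload = 207,300 − 7,030 = 200,270 kg.
Stage dry mass = ε × stage wet mass = 0.074 × 200,270 = 14,820 kg.
Burnout mass m_f = stage dry + payload = 14,820 + 7,030 = 21,850 kg.
v_e = Isp · g₀ = 299 × 9.81 = 2933.2 m/s.
Using Δv = v_e ln(m₀/m_f): Δv = v_e · ln(207,300/21,850) = 2933.2 × ln(9.487) = 2933.2 × 2.2500 ≈ 6600 m/s.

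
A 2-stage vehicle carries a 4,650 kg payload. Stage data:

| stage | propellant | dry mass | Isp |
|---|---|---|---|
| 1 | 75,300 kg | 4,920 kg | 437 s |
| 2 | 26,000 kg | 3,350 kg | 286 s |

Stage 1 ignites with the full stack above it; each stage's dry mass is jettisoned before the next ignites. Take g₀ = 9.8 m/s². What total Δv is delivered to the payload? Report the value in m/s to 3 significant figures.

Δv ≈ 8670 m/s

Ignition mass of stage 1 = 75,300+4,920 + 26,000+3,350 + 4,650 = 114,220 kg.
Stage 1: m₀ = 114,220 kg, m_f = 114,220 − 75,300 = 38,920 kg; Δv = 437×9.8×ln(2.935) = 4282.6×1.0766 ≈ 4611 m/s.
Stage 2: m₀ = 34,000 kg, m_f = 34,000 − 26,000 = 8,000 kg; Δv = 286×9.8×ln(4.25) = 2802.8×1.4469 ≈ 4055 m/s.
Total Δv = 4611 + 4055 = 8666 m/s.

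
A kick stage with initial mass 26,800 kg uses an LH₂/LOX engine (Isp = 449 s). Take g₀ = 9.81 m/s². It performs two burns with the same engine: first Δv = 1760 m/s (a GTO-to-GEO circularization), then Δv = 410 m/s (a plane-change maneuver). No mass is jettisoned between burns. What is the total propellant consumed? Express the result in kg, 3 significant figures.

v_e = Isp · g₀ = 449 × 9.81 = 4404.7 m/s.
After the first burn: m = 26800 × exp(−1760/4404.7) = 26800 × 0.67061 = 17,972.3 kg.
After the second burn: m = 17,972.3 × exp(−410/4404.7) = 17,972.3 × 0.91112 = 16,374.9 kg.
Total propellant = m₀ − m_final = 26800 − 16,374.9 = 10,425.1 kg.

total propellant consumed ≈ 10400 kg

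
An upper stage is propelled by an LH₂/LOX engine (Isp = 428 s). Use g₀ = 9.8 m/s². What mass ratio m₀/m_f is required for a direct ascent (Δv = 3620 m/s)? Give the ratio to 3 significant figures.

v_e = Isp · g₀ = 428 × 9.8 = 4194.4 m/s.
m₀/m_f = exp(Δv / v_e) = exp(3620 / 4194.4) = exp(0.8631) = 2.3704.

mass ratio ≈ 2.37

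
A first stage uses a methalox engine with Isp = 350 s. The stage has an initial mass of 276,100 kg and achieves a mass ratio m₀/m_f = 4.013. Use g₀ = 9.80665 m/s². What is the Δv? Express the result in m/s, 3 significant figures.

v_e = Isp · g₀ = 350 × 9.80665 = 3432.3 m/s.
Δv = v_e · ln(4.013) = 3432.3 × 1.3895 ≈ 4769.4 m/s.

Δv ≈ 4770 m/s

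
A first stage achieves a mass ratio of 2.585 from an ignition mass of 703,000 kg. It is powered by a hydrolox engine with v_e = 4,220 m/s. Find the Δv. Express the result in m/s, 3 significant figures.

Δv = v_e · ln(2.585) = 4220.0 × 0.9497 ≈ 4007.8 m/s.

Δv ≈ 4010 m/s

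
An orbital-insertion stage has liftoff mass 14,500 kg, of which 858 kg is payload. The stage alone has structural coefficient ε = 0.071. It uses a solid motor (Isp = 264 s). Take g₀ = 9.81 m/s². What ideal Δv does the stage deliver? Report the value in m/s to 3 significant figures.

Stage wet mass = m₀ − payload = 14,500 − 858 = 13,642 kg.
Stage dry mass = ε × stage wet mass = 0.071 × 13,642 = 968.582 kg.
Burnout mass m_f = stage dry + payload = 968.582 + 858 = 1,826.582 kg.
v_e = Isp · g₀ = 264 × 9.81 = 2589.8 m/s.
Using Δv = v_e ln(m₀/m_f): Δv = v_e · ln(14,500/1,826.582) = 2589.8 × ln(7.938) = 2589.8 × 2.0717 ≈ 5365 m/s.

Δv ≈ 5370 m/s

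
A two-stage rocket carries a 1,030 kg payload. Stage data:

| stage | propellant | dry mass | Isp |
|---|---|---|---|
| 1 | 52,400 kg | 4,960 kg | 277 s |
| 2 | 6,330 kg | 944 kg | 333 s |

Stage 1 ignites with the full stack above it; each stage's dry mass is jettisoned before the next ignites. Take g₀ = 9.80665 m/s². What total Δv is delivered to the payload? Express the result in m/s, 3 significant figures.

Δv ≈ 9040 m/s

Ignition mass of stage 1 = 52,400+4,960 + 6,330+944 + 1,030 = 65,664 kg.
Stage 1: m₀ = 65,664 kg, m_f = 65,664 − 52,400 = 13,264 kg; Δv = 277×9.80665×ln(4.951) = 2716.4×1.5995 ≈ 4345 m/s.
Stage 2: m₀ = 8,304 kg, m_f = 8,304 − 6,330 = 1,974 kg; Δv = 333×9.80665×ln(4.207) = 3265.6×1.4367 ≈ 4692 m/s.
Total Δv = 4345 + 4692 = 9037 m/s.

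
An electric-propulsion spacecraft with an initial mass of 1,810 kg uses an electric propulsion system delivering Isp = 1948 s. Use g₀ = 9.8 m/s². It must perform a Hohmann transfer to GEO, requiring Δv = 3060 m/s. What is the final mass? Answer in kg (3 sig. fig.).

final mass ≈ 1540 kg

v_e = Isp · g₀ = 1948 × 9.8 = 19090.4 m/s.
m₀/m_f = exp(Δv / v_e) = exp(3060 / 19090.4) = exp(0.1603) = 1.1739.
m_f = m₀ / 1.1739 = 1,810 / 1.1739 = 1,541.87 kg.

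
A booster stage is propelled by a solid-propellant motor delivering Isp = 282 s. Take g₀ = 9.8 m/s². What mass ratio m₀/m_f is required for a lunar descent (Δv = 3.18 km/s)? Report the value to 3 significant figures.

mass ratio ≈ 3.16

v_e = Isp · g₀ = 282 × 9.8 = 2763.6 m/s.
m₀/m_f = exp(Δv / v_e) = exp(3180 / 2763.6) = exp(1.1507) = 3.1603.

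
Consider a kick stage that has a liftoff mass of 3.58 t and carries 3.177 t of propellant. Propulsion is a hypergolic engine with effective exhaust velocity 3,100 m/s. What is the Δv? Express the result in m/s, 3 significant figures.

m_f = m₀ − m_prop = 3.58 − 3.177 = 0.403 t.
Using Δv = v_e ln(m₀/m_f): Δv = v_e · ln(m₀/m_f) = 3100.0 × ln(8.883) = 3100.0 × 2.1842 ≈ 6771.0 m/s.

Δv ≈ 6770 m/s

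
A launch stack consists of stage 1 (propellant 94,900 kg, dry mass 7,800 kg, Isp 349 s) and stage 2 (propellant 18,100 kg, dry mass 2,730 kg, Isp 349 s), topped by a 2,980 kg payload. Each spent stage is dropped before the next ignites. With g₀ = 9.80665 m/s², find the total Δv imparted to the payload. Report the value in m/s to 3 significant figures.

Ignition mass of stage 1 = 94,900+7,800 + 18,100+2,730 + 2,980 = 126,510 kg.
Stage 1: m₀ = 126,510 kg, m_f = 126,510 − 94,900 = 31,610 kg; Δv = 349×9.80665×ln(4.002) = 3422.5×1.3868 ≈ 4747 m/s.
Stage 2: m₀ = 23,810 kg, m_f = 23,810 − 18,100 = 5,710 kg; Δv = 349×9.80665×ln(4.17) = 3422.5×1.4279 ≈ 4887 m/s.
Total Δv = 4747 + 4887 = 9634 m/s.

Δv ≈ 9630 m/s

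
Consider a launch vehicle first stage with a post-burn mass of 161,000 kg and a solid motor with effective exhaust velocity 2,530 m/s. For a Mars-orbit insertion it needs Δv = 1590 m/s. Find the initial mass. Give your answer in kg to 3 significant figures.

m₀/m_f = exp(Δv / v_e) = exp(1590 / 2530.0) = exp(0.6285) = 1.8747.
m₀ = m_f × 1.8747 = 161,000 × 1.8747 = 301,827 kg.

initial mass ≈ 302000 kg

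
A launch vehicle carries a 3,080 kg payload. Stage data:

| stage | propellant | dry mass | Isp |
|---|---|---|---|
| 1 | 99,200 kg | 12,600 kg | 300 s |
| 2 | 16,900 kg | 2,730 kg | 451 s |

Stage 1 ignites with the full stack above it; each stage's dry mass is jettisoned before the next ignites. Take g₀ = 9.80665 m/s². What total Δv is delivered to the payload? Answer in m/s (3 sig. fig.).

Ignition mass of stage 1 = 99,200+12,600 + 16,900+2,730 + 3,080 = 134,510 kg.
Stage 1: m₀ = 134,510 kg, m_f = 134,510 − 99,200 = 35,310 kg; Δv = 300×9.80665×ln(3.809) = 2942.0×1.3375 ≈ 3935 m/s.
Stage 2: m₀ = 22,710 kg, m_f = 22,710 − 16,900 = 5,810 kg; Δv = 451×9.80665×ln(3.909) = 4422.8×1.3632 ≈ 6029 m/s.
Total Δv = 3935 + 6029 = 9964 m/s.

Δv ≈ 9960 m/s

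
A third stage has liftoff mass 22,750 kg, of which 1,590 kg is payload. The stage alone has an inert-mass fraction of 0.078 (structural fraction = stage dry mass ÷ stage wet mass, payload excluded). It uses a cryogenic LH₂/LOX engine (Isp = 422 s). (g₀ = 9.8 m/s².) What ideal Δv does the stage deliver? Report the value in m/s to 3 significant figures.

Stage wet mass = m₀ − payload = 22,750 − 1,590 = 21,160 kg.
Stage dry mass = ε × stage wet mass = 0.078 × 21,160 = 1,650.48 kg.
Burnout mass m_f = stage dry + payload = 1,650.48 + 1,590 = 3,240.48 kg.
v_e = Isp · g₀ = 422 × 9.8 = 4135.6 m/s.
From the ideal rocket equation, Δv = v_e · ln(22,750/3,240.48) = 4135.6 × ln(7.021) = 4135.6 × 1.9488 ≈ 8060 m/s.

Δv ≈ 8060 m/s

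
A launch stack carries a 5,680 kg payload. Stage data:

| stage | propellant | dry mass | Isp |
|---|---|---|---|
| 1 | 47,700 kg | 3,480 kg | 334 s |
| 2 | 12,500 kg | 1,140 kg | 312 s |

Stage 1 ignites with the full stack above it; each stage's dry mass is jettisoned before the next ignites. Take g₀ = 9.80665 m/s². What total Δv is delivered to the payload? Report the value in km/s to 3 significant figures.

Ignition mass of stage 1 = 47,700+3,480 + 12,500+1,140 + 5,680 = 70,500 kg.
Stage 1: m₀ = 70,500 kg, m_f = 70,500 − 47,700 = 22,800 kg; Δv = 334×9.80665×ln(3.092) = 3275.4×1.1289 ≈ 3697 m/s.
Stage 2: m₀ = 19,320 kg, m_f = 19,320 − 12,500 = 6,820 kg; Δv = 312×9.80665×ln(2.833) = 3059.7×1.0413 ≈ 3186 m/s.
Total Δv = 3697 + 3186 = 6883 m/s.

Δv ≈ 6.88 km/s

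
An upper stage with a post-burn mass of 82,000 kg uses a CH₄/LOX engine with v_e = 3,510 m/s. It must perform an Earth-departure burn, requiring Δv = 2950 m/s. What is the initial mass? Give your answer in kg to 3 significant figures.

initial mass ≈ 190000 kg

m₀/m_f = exp(Δv / v_e) = exp(2950 / 3510.0) = exp(0.8405) = 2.3174.
m₀ = m_f × 2.3174 = 82,000 × 2.3174 = 190,027 kg.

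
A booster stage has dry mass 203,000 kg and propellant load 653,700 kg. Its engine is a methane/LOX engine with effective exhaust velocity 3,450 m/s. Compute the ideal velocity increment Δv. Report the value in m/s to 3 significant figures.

m₀ = m_dry + m_prop = 203,000 + 653,700 = 856,700 kg.
Using Δv = v_e ln(m₀/m_f): Δv = v_e · ln(m₀/m_f) = 3450.0 × ln(4.22) = 3450.0 × 1.4399 ≈ 4967.6 m/s.

Δv ≈ 4970 m/s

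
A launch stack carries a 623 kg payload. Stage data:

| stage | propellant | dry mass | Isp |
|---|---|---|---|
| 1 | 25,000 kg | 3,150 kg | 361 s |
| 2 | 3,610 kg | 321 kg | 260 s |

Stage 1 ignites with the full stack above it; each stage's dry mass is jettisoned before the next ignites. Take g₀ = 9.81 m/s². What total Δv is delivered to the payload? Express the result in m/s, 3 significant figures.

Δv ≈ 9130 m/s

Ignition mass of stage 1 = 25,000+3,150 + 3,610+321 + 623 = 32,704 kg.
Stage 1: m₀ = 32,704 kg, m_f = 32,704 − 25,000 = 7,704 kg; Δv = 361×9.81×ln(4.245) = 3541.4×1.4458 ≈ 5120 m/s.
Stage 2: m₀ = 4,554 kg, m_f = 4,554 − 3,610 = 944 kg; Δv = 260×9.81×ln(4.824) = 2550.6×1.5736 ≈ 4014 m/s.
Total Δv = 5120 + 4014 = 9134 m/s.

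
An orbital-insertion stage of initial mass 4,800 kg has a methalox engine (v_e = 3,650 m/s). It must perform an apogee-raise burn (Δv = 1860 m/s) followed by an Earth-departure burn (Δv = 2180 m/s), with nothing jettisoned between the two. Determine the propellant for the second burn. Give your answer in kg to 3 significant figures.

After the first burn: m = 4800 × exp(−1860/3650.0) = 4800 × 0.60074 = 2,883.55 kg.
After the second burn: m = 2,883.55 × exp(−2180/3650.0) = 2,883.55 × 0.55032 = 1,586.88 kg.
Second-burn propellant = 2,883.55 − 1,586.88 = 1,296.67 kg.

propellant for the second burn ≈ 1300 kg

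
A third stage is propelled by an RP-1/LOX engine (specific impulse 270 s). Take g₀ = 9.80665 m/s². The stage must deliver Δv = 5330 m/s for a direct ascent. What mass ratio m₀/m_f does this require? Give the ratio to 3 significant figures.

mass ratio ≈ 7.49

v_e = Isp · g₀ = 270 × 9.80665 = 2647.8 m/s.
m₀/m_f = exp(Δv / v_e) = exp(5330 / 2647.8) = exp(2.0130) = 7.4857.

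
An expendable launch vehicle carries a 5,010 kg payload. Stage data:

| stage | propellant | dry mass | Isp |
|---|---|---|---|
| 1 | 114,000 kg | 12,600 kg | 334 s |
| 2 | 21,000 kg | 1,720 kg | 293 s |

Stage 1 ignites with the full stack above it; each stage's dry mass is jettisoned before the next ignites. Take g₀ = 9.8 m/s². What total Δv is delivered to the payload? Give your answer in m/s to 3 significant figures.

Δv ≈ 8460 m/s

Ignition mass of stage 1 = 114,000+12,600 + 21,000+1,720 + 5,010 = 154,330 kg.
Stage 1: m₀ = 154,330 kg, m_f = 154,330 − 114,000 = 40,330 kg; Δv = 334×9.8×ln(3.827) = 3273.2×1.3420 ≈ 4393 m/s.
Stage 2: m₀ = 27,730 kg, m_f = 27,730 − 21,000 = 6,730 kg; Δv = 293×9.8×ln(4.12) = 2871.4×1.4159 ≈ 4066 m/s.
Total Δv = 4393 + 4066 = 8459 m/s.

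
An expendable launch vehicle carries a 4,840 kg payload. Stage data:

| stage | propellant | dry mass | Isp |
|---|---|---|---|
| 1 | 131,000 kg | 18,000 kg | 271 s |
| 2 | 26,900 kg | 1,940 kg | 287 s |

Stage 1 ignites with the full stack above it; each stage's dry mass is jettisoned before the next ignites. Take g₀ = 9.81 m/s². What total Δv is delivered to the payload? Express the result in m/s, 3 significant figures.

Ignition mass of stage 1 = 131,000+18,000 + 26,900+1,940 + 4,840 = 182,680 kg.
Stage 1: m₀ = 182,680 kg, m_f = 182,680 − 131,000 = 51,680 kg; Δv = 271×9.81×ln(3.535) = 2658.5×1.2627 ≈ 3357 m/s.
Stage 2: m₀ = 33,680 kg, m_f = 33,680 − 26,900 = 6,780 kg; Δv = 287×9.81×ln(4.968) = 2815.5×1.6029 ≈ 4513 m/s.
Total Δv = 3357 + 4513 = 7870 m/s.

Δv ≈ 7870 m/s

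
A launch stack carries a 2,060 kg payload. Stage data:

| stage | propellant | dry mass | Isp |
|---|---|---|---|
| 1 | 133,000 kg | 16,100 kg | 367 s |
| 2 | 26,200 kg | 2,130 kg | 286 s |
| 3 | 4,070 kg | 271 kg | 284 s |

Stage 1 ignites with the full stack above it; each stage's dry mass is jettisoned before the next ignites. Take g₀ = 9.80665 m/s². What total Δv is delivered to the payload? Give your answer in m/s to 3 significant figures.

Ignition mass of stage 1 = 133,000+16,100 + 26,200+2,130 + 4,070+271 + 2,060 = 183,831 kg.
Stage 1: m₀ = 183,831 kg, m_f = 183,831 − 133,000 = 50,831 kg; Δv = 367×9.80665×ln(3.617) = 3599.0×1.2855 ≈ 4627 m/s.
Stage 2: m₀ = 34,731 kg, m_f = 34,731 − 26,200 = 8,531 kg; Δv = 286×9.80665×ln(4.071) = 2804.7×1.4039 ≈ 3938 m/s.
Stage 3: m₀ = 6,401 kg, m_f = 6,401 − 4,070 = 2,331 kg; Δv = 284×9.80665×ln(2.746) = 2785.1×1.0102 ≈ 2813 m/s.
Total Δv = 4627 + 3938 + 2813 = 11378 m/s.

Δv ≈ 11400 m/s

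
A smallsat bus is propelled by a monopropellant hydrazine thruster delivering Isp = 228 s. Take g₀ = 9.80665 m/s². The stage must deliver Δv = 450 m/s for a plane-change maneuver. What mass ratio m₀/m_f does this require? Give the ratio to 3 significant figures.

v_e = Isp · g₀ = 228 × 9.80665 = 2235.9 m/s.
m₀/m_f = exp(Δv / v_e) = exp(450 / 2235.9) = exp(0.2013) = 1.2229.

mass ratio ≈ 1.22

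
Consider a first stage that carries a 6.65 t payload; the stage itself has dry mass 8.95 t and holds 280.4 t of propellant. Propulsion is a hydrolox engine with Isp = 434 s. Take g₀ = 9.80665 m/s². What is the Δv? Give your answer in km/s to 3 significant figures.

Δv ≈ 12.5 km/s

v_e = Isp · g₀ = 434 × 9.80665 = 4256.1 m/s.
m₀ = payload + dry + propellant = 6.65 + 8.95 + 280.4 = 296 t.
m_f = payload + dry = 6.65 + 8.95 = 15.6 t.
Δv = v_e · ln(m₀/m_f) = 4256.1 × ln(18.97) = 4256.1 × 2.9431 ≈ 12526.0 m/s.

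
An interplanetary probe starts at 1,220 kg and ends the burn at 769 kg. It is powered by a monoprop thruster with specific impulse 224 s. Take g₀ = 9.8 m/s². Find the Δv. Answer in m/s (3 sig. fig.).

Δv ≈ 1010 m/s

v_e = Isp · g₀ = 224 × 9.8 = 2195.2 m/s.
From the ideal rocket equation, Δv = v_e · ln(m₀/m_f) = 2195.2 × ln(1.586) = 2195.2 × 0.4615 ≈ 1013.1 m/s.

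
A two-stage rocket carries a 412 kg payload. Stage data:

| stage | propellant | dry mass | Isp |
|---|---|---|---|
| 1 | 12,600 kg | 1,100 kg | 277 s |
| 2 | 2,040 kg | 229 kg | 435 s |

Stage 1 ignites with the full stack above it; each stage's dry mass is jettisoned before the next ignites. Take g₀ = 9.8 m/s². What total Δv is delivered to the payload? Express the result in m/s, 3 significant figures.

Ignition mass of stage 1 = 12,600+1,100 + 2,040+229 + 412 = 16,381 kg.
Stage 1: m₀ = 16,381 kg, m_f = 16,381 − 12,600 = 3,781 kg; Δv = 277×9.8×ln(4.332) = 2714.6×1.4661 ≈ 3980 m/s.
Stage 2: m₀ = 2,681 kg, m_f = 2,681 − 2,040 = 641 kg; Δv = 435×9.8×ln(4.183) = 4263.0×1.4309 ≈ 6100 m/s.
Total Δv = 3980 + 6100 = 10080 m/s.

Δv ≈ 10100 m/s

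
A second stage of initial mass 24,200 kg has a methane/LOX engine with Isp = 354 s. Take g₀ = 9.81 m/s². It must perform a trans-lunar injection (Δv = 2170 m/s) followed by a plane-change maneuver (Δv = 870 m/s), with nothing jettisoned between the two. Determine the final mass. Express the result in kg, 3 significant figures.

v_e = Isp · g₀ = 354 × 9.81 = 3472.7 m/s.
After the first burn: m = 24200 × exp(−2170/3472.7) = 24200 × 0.53533 = 12,955 kg.
After the second burn: m = 12,955 × exp(−870/3472.7) = 12,955 × 0.77839 = 10,084 kg.

final mass ≈ 10100 kg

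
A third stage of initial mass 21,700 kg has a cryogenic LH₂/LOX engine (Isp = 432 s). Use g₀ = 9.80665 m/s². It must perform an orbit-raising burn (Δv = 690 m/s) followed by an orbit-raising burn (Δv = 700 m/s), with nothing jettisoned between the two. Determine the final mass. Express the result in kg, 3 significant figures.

final mass ≈ 15600 kg

v_e = Isp · g₀ = 432 × 9.80665 = 4236.5 m/s.
After the first burn: m = 21700 × exp(−690/4236.5) = 21700 × 0.84970 = 18,438.5 kg.
After the second burn: m = 18,438.5 × exp(−700/4236.5) = 18,438.5 × 0.84770 = 15,630.3 kg.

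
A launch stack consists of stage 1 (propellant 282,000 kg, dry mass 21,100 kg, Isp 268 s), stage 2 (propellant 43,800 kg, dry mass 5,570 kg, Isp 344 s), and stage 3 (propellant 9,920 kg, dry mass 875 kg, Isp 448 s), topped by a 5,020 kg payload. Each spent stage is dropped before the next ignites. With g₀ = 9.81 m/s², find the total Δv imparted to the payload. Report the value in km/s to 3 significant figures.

Δv ≈ 11.9 km/s

Ignition mass of stage 1 = 282,000+21,100 + 43,800+5,570 + 9,920+875 + 5,020 = 368,285 kg.
Stage 1: m₀ = 368,285 kg, m_f = 368,285 − 282,000 = 86,285 kg; Δv = 268×9.81×ln(4.268) = 2629.1×1.4512 ≈ 3815 m/s.
Stage 2: m₀ = 65,185 kg, m_f = 65,185 − 43,800 = 21,385 kg; Δv = 344×9.81×ln(3.048) = 3374.6×1.1145 ≈ 3761 m/s.
Stage 3: m₀ = 15,815 kg, m_f = 15,815 − 9,920 = 5,895 kg; Δv = 448×9.81×ln(2.683) = 4394.9×0.9869 ≈ 4337 m/s.
Total Δv = 3815 + 3761 + 4337 = 11913 m/s.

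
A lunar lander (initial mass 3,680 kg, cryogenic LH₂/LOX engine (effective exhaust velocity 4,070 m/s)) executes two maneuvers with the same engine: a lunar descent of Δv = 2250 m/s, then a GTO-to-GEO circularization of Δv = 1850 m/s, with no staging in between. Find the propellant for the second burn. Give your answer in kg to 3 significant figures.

After the first burn: m = 3680 × exp(−2250/4070.0) = 3680 × 0.57532 = 2,117.18 kg.
After the second burn: m = 2,117.18 × exp(−1850/4070.0) = 2,117.18 × 0.63474 = 1,343.86 kg.
Second-burn propellant = 2,117.18 − 1,343.86 = 773.32 kg.

propellant for the second burn ≈ 773 kg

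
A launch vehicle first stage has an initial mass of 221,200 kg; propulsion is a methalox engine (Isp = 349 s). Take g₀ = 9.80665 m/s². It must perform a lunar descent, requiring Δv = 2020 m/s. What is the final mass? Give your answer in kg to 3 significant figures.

v_e = Isp · g₀ = 349 × 9.80665 = 3422.5 m/s.
m₀/m_f = exp(Δv / v_e) = exp(2020 / 3422.5) = exp(0.5902) = 1.8044.
m_f = m₀ / 1.8044 = 221,200 / 1.8044 = 122,589 kg.

final mass ≈ 123000 kg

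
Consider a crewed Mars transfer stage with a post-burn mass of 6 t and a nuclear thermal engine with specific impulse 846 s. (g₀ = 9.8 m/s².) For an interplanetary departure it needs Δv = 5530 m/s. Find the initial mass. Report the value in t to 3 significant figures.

v_e = Isp · g₀ = 846 × 9.8 = 8290.8 m/s.
m₀/m_f = exp(Δv / v_e) = exp(5530 / 8290.8) = exp(0.6670) = 1.9484.
m₀ = m_f × 1.9484 = 6 × 1.9484 = 11.6904 t.

initial mass ≈ 11.7 t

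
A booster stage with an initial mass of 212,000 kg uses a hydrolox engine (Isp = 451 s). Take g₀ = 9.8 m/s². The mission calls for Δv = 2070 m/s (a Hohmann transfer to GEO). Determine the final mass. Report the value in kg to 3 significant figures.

v_e = Isp · g₀ = 451 × 9.8 = 4419.8 m/s.
From the ideal rocket equation, m₀/m_f = exp(Δv / v_e) = exp(2070 / 4419.8) = exp(0.4683) = 1.5974.
m_f = m₀ / 1.5974 = 212,000 / 1.5974 = 132,716 kg.

final mass ≈ 133000 kg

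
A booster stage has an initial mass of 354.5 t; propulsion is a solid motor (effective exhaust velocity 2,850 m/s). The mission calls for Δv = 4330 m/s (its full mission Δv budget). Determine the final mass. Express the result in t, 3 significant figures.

final mass ≈ 77.6 t

m₀/m_f = exp(Δv / v_e) = exp(4330 / 2850.0) = exp(1.5193) = 4.5690.
m_f = m₀ / 4.5690 = 354.5 / 4.5690 = 77.5881 t.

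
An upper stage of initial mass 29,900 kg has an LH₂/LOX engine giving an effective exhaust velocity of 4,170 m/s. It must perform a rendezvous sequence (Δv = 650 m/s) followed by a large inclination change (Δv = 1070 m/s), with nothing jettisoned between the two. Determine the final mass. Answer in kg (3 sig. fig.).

final mass ≈ 19800 kg

After the first burn: m = 29900 × exp(−650/4170.0) = 29900 × 0.85567 = 25,584.5 kg.
After the second burn: m = 25,584.5 × exp(−1070/4170.0) = 25,584.5 × 0.77368 = 19,794.2 kg.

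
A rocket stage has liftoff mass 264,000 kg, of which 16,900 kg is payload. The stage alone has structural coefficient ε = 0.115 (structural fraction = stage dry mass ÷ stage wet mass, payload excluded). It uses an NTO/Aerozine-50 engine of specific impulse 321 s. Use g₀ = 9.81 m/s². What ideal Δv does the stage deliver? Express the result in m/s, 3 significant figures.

Δv ≈ 5550 m/s

Stage wet mass = m₀ − payload = 264,000 − 16,900 = 247,100 kg.
Stage dry mass = ε × stage wet mass = 0.115 × 247,100 = 28,416.5 kg.
Burnout mass m_f = stage dry + payload = 28,416.5 + 16,900 = 45,316.5 kg.
v_e = Isp · g₀ = 321 × 9.81 = 3149.0 m/s.
Δv = v_e · ln(264,000/45,316.5) = 3149.0 × ln(5.826) = 3149.0 × 1.7623 ≈ 5549 m/s.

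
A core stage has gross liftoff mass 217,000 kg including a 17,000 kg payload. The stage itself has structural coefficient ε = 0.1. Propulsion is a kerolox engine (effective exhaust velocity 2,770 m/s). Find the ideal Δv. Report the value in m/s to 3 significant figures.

Stage wet mass = m₀ − payload = 217,000 − 17,000 = 200,000 kg.
Stage dry mass = ε × stage wet mass = 0.1 × 200,000 = 20,000 kg.
Burnout mass m_f = stage dry + payload = 20,000 + 17,000 = 37,000 kg.
Rocket equation: Δv = v_e · ln(217,000/37,000) = 2770.0 × ln(5.865) = 2770.0 × 1.7690 ≈ 4900 m/s.

Δv ≈ 4900 m/s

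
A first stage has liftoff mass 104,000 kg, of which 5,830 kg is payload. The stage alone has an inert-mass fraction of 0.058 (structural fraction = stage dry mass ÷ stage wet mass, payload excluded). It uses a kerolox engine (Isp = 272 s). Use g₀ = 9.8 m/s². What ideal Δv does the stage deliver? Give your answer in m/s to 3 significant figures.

Stage wet mass = m₀ − payload = 104,000 − 5,830 = 98,170 kg.
Stage dry mass = ε × stage wet mass = 0.058 × 98,170 = 5,693.86 kg.
Burnout mass m_f = stage dry + payload = 5,693.86 + 5,830 = 11,523.86 kg.
v_e = Isp · g₀ = 272 × 9.8 = 2665.6 m/s.
Δv = v_e · ln(104,000/11,523.86) = 2665.6 × ln(9.025) = 2665.6 × 2.2000 ≈ 5864 m/s.

Δv ≈ 5860 m/s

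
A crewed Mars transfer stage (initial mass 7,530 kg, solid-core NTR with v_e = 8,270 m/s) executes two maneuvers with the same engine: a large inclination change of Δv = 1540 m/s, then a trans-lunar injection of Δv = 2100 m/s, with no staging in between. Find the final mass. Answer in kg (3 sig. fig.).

final mass ≈ 4850 kg

After the first burn: m = 7530 × exp(−1540/8270.0) = 7530 × 0.83009 = 6,250.58 kg.
After the second burn: m = 6,250.58 × exp(−2100/8270.0) = 6,250.58 × 0.77575 = 4,848.89 kg.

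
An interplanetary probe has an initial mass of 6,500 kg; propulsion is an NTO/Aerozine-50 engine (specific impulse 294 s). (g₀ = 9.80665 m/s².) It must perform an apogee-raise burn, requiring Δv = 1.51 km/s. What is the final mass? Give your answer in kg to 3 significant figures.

final mass ≈ 3850 kg

v_e = Isp · g₀ = 294 × 9.80665 = 2883.2 m/s.
Rocket equation: m₀/m_f = exp(Δv / v_e) = exp(1510 / 2883.2) = exp(0.5237) = 1.6883.
m_f = m₀ / 1.6883 = 6,500 / 1.6883 = 3,850.03 kg.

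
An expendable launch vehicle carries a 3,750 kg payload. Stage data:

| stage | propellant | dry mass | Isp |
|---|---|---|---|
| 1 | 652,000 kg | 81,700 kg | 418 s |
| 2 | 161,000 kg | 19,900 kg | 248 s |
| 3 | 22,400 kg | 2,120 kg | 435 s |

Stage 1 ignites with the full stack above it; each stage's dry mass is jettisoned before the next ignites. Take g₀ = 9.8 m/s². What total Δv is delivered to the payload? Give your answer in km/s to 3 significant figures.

Δv ≈ 15.1 km/s

Ignition mass of stage 1 = 652,000+81,700 + 161,000+19,900 + 22,400+2,120 + 3,750 = 942,870 kg.
Stage 1: m₀ = 942,870 kg, m_f = 942,870 − 652,000 = 290,870 kg; Δv = 418×9.8×ln(3.242) = 4096.4×1.1761 ≈ 4818 m/s.
Stage 2: m₀ = 209,170 kg, m_f = 209,170 − 161,000 = 48,170 kg; Δv = 248×9.8×ln(4.342) = 2430.4×1.4684 ≈ 3569 m/s.
Stage 3: m₀ = 28,270 kg, m_f = 28,270 − 22,400 = 5,870 kg; Δv = 435×9.8×ln(4.816) = 4263.0×1.5719 ≈ 6701 m/s.
Total Δv = 4818 + 3569 + 6701 = 15088 m/s.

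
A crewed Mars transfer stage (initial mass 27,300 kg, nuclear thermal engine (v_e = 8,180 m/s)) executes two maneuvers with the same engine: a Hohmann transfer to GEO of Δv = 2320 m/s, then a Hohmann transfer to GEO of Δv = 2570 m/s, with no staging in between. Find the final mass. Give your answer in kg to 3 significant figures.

final mass ≈ 15000 kg

After the first burn: m = 27300 × exp(−2320/8180.0) = 27300 × 0.75305 = 20,558.3 kg.
After the second burn: m = 20,558.3 × exp(−2570/8180.0) = 20,558.3 × 0.73039 = 15,015.6 kg.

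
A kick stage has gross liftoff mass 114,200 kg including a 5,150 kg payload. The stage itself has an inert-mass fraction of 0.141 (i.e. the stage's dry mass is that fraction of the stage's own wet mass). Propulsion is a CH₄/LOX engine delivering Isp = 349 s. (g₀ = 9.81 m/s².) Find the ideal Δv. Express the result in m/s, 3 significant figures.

Δv ≈ 5880 m/s

Stage wet mass = m₀ − payload = 114,200 − 5,150 = 109,050 kg.
Stage dry mass = ε × stage wet mass = 0.141 × 109,050 = 15,376.1 kg.
Burnout mass m_f = stage dry + payload = 15,376.1 + 5,150 = 20,526.1 kg.
v_e = Isp · g₀ = 349 × 9.81 = 3423.7 m/s.
By the Tsiolkovsky rocket equation, Δv = v_e · ln(114,200/20,526.1) = 3423.7 × ln(5.564) = 3423.7 × 1.7163 ≈ 5876 m/s.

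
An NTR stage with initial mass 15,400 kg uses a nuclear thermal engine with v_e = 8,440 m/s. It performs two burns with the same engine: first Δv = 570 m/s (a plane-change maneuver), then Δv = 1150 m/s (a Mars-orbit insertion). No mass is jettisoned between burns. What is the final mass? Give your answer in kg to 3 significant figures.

After the first burn: m = 15400 × exp(−570/8440.0) = 15400 × 0.93469 = 14,394.2 kg.
After the second burn: m = 14,394.2 × exp(−1150/8440.0) = 14,394.2 × 0.87262 = 12,560.7 kg.

final mass ≈ 12600 kg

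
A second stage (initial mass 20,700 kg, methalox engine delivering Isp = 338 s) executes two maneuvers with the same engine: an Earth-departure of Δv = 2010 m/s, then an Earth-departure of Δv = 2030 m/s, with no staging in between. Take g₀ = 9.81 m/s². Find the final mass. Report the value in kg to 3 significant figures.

v_e = Isp · g₀ = 338 × 9.81 = 3315.8 m/s.
After the first burn: m = 20700 × exp(−2010/3315.8) = 20700 × 0.54542 = 11,290.2 kg.
After the second burn: m = 11,290.2 × exp(−2030/3315.8) = 11,290.2 × 0.54214 = 6,120.87 kg.

final mass ≈ 6120 kg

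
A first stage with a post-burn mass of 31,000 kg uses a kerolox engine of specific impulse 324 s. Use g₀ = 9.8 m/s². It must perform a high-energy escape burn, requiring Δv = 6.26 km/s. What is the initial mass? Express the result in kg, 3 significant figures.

v_e = Isp · g₀ = 324 × 9.8 = 3175.2 m/s.
By the Tsiolkovsky rocket equation, m₀/m_f = exp(Δv / v_e) = exp(6260 / 3175.2) = exp(1.9715) = 7.1817.
m₀ = m_f × 7.1817 = 31,000 × 7.1817 = 222,633 kg.

initial mass ≈ 223000 kg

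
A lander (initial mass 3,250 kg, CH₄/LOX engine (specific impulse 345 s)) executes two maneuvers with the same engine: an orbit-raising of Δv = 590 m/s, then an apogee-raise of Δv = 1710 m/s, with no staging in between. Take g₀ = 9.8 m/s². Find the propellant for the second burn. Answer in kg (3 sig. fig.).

v_e = Isp · g₀ = 345 × 9.8 = 3381.0 m/s.
After the first burn: m = 3250 × exp(−590/3381.0) = 3250 × 0.83987 = 2,729.58 kg.
After the second burn: m = 2,729.58 × exp(−1710/3381.0) = 2,729.58 × 0.60304 = 1,646.05 kg.
Second-burn propellant = 2,729.58 − 1,646.05 = 1,083.53 kg.

propellant for the second burn ≈ 1080 kg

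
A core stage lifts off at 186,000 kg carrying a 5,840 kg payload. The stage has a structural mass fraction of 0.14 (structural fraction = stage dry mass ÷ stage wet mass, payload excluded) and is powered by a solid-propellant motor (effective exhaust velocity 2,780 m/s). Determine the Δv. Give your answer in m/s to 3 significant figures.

Stage wet mass = m₀ − payload = 186,000 − 5,840 = 180,160 kg.
Stage dry mass = ε × stage wet mass = 0.14 × 180,160 = 25,222.4 kg.
Burnout mass m_f = stage dry + payload = 25,222.4 + 5,840 = 31,062.4 kg.
Δv = v_e · ln(186,000/31,062.4) = 2780.0 × ln(5.988) = 2780.0 × 1.7897 ≈ 4976 m/s.

Δv ≈ 4980 m/s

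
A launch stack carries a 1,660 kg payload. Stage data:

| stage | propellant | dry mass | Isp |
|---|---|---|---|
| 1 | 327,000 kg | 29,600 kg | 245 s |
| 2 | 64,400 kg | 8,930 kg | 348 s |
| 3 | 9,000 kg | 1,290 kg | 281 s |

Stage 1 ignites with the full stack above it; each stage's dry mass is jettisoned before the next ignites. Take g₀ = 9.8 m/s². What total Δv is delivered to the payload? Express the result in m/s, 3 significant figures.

Δv ≈ 11900 m/s

Ignition mass of stage 1 = 327,000+29,600 + 64,400+8,930 + 9,000+1,290 + 1,660 = 441,880 kg.
Stage 1: m₀ = 441,880 kg, m_f = 441,880 − 327,000 = 114,880 kg; Δv = 245×9.8×ln(3.846) = 2401.0×1.3472 ≈ 3235 m/s.
Stage 2: m₀ = 85,280 kg, m_f = 85,280 − 64,400 = 20,880 kg; Δv = 348×9.8×ln(4.084) = 3410.4×1.4071 ≈ 4799 m/s.
Stage 3: m₀ = 11,950 kg, m_f = 11,950 − 9,000 = 2,950 kg; Δv = 281×9.8×ln(4.051) = 2753.8×1.3989 ≈ 3852 m/s.
Total Δv = 3235 + 4799 + 3852 = 11886 m/s.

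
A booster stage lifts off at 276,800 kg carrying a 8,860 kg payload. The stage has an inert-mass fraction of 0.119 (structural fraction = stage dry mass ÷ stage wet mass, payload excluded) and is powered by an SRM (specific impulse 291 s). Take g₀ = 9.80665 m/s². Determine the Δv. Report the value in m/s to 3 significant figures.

Δv ≈ 5470 m/s

Stage wet mass = m₀ − payload = 276,800 − 8,860 = 267,940 kg.
Stage dry mass = ε × stage wet mass = 0.119 × 267,940 = 31,884.9 kg.
Burnout mass m_f = stage dry + payload = 31,884.9 + 8,860 = 40,744.9 kg.
v_e = Isp · g₀ = 291 × 9.80665 = 2853.7 m/s.
Δv = v_e · ln(276,800/40,744.9) = 2853.7 × ln(6.793) = 2853.7 × 1.9160 ≈ 5468 m/s.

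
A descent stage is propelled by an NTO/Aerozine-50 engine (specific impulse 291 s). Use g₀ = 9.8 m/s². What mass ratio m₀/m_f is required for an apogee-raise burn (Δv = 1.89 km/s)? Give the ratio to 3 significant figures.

v_e = Isp · g₀ = 291 × 9.8 = 2851.8 m/s.
Rocket equation: m₀/m_f = exp(Δv / v_e) = exp(1890 / 2851.8) = exp(0.6627) = 1.9401.

mass ratio ≈ 1.94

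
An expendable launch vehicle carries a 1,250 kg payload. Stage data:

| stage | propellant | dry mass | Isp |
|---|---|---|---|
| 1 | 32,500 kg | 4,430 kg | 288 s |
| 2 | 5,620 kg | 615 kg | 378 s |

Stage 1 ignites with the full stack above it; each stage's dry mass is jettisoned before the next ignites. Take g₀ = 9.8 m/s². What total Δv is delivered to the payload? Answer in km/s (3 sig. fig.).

Δv ≈ 8.86 km/s

Ignition mass of stage 1 = 32,500+4,430 + 5,620+615 + 1,250 = 44,415 kg.
Stage 1: m₀ = 44,415 kg, m_f = 44,415 − 32,500 = 11,915 kg; Δv = 288×9.8×ln(3.728) = 2822.4×1.3158 ≈ 3714 m/s.
Stage 2: m₀ = 7,485 kg, m_f = 7,485 − 5,620 = 1,865 kg; Δv = 378×9.8×ln(4.013) = 3704.4×1.3896 ≈ 5148 m/s.
Total Δv = 3714 + 5148 = 8862 m/s.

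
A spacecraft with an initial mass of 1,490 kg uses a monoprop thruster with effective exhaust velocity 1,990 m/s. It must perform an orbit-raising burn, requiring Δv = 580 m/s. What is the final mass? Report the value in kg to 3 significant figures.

final mass ≈ 1110 kg

m₀/m_f = exp(Δv / v_e) = exp(580 / 1990.0) = exp(0.2915) = 1.3384.
m_f = m₀ / 1.3384 = 1,490 / 1.3384 = 1,113.27 kg.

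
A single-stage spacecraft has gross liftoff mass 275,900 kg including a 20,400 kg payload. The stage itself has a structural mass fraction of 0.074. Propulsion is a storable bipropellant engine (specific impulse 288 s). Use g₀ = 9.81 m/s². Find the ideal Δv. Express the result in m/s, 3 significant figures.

Δv ≈ 5510 m/s

Stage wet mass = m₀ − payload = 275,900 − 20,400 = 255,500 kg.
Stage dry mass = ε × stage wet mass = 0.074 × 255,500 = 18,907 kg.
Burnout mass m_f = stage dry + payload = 18,907 + 20,400 = 39,307 kg.
v_e = Isp · g₀ = 288 × 9.81 = 2825.3 m/s.
From the ideal rocket equation, Δv = v_e · ln(275,900/39,307) = 2825.3 × ln(7.019) = 2825.3 × 1.9486 ≈ 5505 m/s.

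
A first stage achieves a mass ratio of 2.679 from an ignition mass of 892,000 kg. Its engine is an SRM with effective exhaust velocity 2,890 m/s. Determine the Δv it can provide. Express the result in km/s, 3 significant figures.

Rocket equation: Δv = v_e · ln(2.679) = 2890.0 × 0.9854 ≈ 2847.9 m/s.

Δv ≈ 2.85 km/s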